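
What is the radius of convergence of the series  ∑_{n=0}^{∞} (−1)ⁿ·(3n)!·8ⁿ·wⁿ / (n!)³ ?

Ratio test: |a_{n+1}/a_n| = (3n+1)·(3n+2)·(3n+3)/(n+1)³ · 8 → 216 as n → ∞.
The series converges when 216 · |w| < 1, giving R = 1/216.

R = 1/216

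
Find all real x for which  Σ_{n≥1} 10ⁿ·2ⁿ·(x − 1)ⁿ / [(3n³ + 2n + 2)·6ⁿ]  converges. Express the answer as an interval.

The ratio of consecutive coefficients is [(3n³ + 2n + 2)/(3(n+1)³ + 2(n+1) + 2)] · 10·2/6 → 10/3.
The series converges when 10/3 · |x − 1| < 1, giving R = 3/10.
Check x = 13/10: the terms are on the order of 1/n³, so the series converges absolutely by comparison with the p-series (p = 3 > 1).
When x = 7/10, absolute convergence follows by limit comparison with Σ 1/n³.

[7/10, 13/10]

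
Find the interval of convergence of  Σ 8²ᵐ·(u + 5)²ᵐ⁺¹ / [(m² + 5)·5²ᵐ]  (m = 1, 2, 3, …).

The ratio of consecutive coefficients is [(m² + 5)/((m+1)² + 5)] · 64/25 → 64/25.
Successive powers of (u + 5) differ by 2, so the series converges when |u + 5|² · 64/25 < 1, i.e. |u + 5| < √(25/64) = 5/8. So R = 5/8.
When u = -35/8, absolute convergence follows by limit comparison with Σ 1/m².
When u = -45/8, the terms are on the order of 1/m², so the series converges absolutely by comparison with the p-series (p = 2 > 1).

[-45/8, -35/8]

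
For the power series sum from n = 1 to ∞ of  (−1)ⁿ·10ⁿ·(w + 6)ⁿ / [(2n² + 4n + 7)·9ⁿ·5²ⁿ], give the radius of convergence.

R = 45/2

Apply the ratio test: |a_{n+1}| / |a_n| = [(2n² + 4n + 7)/(2(n+1)² + 4(n+1) + 7)] · 10/(9·25), which tends to 2/45 as n → ∞.
The series converges when 2/45 · |w + 6| < 1, giving R = 45/2.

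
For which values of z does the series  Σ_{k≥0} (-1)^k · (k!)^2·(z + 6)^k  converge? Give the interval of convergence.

{-6}

By the ratio test, |a_{k+1}/a_k| = (k+1)² → ∞.
Since the ratio → ∞, the series diverges for every z ≠ -6, and R = 0.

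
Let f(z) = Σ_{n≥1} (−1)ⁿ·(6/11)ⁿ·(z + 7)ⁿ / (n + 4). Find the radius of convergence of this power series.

Apply the ratio test: |a_{n+1}| / |a_n| = [(n + 4)/((n+1) + 4)] · 6/11, which tends to 6/11 as n → ∞.
Convergence for |z + 7| · 6/11 < 1, i.e. |z + 7| < 11/6. So R = 11/6.

R = 11/6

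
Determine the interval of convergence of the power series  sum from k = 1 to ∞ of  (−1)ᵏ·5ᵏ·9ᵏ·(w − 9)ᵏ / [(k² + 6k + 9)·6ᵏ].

[133/15, 137/15]

The ratio of consecutive coefficients is [(k² + 6k + 9)/((k+1)² + 6(k+1) + 9)] · 5·9/6 → 15/2.
Convergence for |w − 9| · 15/2 < 1, i.e. |w − 9| < 2/15. So R = 2/15.
At w = 137/15: the series is dominated by a constant times Σ 1/k², which converges (p = 2 > 1).
When w = 133/15, absolute convergence follows by limit comparison with Σ 1/k².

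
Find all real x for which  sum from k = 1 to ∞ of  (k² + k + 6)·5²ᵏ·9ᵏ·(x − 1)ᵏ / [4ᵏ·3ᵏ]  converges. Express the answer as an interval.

The ratio of consecutive coefficients is [((k+1)² + (k+1) + 6)/(k² + k + 6)] · 25·9/(4·3) → 75/4.
Thus R = 1/(75/4) = 4/75.
Endpoint x = 79/75: the terms do not tend to 0, so the series diverges.
Endpoint x = 71/75: the k-th term does not approach 0; divergence by the term test.

(71/75, 79/75)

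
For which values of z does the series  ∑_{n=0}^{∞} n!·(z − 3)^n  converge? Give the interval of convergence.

The ratio of consecutive coefficients is (n+1) → ∞.
The terms grow without bound for any (z − 3) ≠ 0, so R = 0 (convergence only at z = 3).

{3}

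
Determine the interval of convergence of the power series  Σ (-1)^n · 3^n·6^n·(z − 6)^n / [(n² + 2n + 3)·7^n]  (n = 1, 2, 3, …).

Apply the ratio test: |a_{n+1}| / |a_n| = [(n² + 2n + 3)/((n+1)² + 2(n+1) + 3)] · 3·6/7, which tends to 18/7 as n → ∞.
Thus R = 1/(18/7) = 7/18.
When z = 115/18, the series is dominated by a constant times Σ 1/n², which converges (p = 2 > 1).
When z = 101/18, the series is dominated by a constant times Σ 1/n², which converges (p = 2 > 1).

[101/18, 115/18]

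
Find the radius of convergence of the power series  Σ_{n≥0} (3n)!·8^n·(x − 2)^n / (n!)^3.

R = 1/216

The ratio of consecutive coefficients is (3n+1)·(3n+2)·(3n+3)/(n+1)³ · 8 → 216.
Hence the series converges for |x − 2| < 1/(216) = 1/216, so the radius of convergence is 1/216.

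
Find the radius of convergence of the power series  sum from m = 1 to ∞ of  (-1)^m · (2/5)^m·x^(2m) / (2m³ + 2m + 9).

R = √10/2

By the ratio test, |a_{m+1}/a_m| = [(2m³ + 2m + 9)/(2(m+1)³ + 2(m+1) + 9)] · 2/5 → 2/5.
Writing y = x², the series in y has radius 5/2, so |x| < √(5/2) and R = √10/2.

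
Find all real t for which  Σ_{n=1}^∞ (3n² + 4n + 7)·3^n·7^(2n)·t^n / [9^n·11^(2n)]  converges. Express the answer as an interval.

Ratio test: |a_{n+1}/a_n| = [(3(n+1)² + 4(n+1) + 7)/(3n² + 4n + 7)] · 3·49/(9·121) → 49/363 as n → ∞.
The series converges when 49/363 · |t| < 1, giving R = 363/49.
Endpoint t = 363/49: the n-th term does not approach 0; divergence by the term test.
At t = -363/49: the terms have absolute value of order n², which does not tend to 0, so the series diverges by the divergence test.

(-363/49, 363/49)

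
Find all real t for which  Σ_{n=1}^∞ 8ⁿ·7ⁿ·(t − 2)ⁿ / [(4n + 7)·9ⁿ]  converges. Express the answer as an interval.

The ratio of consecutive coefficients is [(4n + 7)/(4(n+1) + 7)] · 8·7/9 → 56/9.
Thus R = 1/(56/9) = 9/56.
When t = 121/56, the terms behave like c/n; limit comparison with the harmonic series gives divergence.
At t = 103/56: an alternating series whose terms decrease to 0 in absolute value, so it converges by the Leibniz criterion.

[103/56, 121/56)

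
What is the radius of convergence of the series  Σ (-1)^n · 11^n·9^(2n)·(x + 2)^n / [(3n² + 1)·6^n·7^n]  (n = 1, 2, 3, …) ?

Ratio test: |a_{n+1}/a_n| = [(3n² + 1)/(3(n+1)² + 1)] · 11·81/(6·7) → 297/14 as n → ∞.
Hence the series converges for |x + 2| < 1/(297/14) = 14/297, so the radius of convergence is 14/297.

R = 14/297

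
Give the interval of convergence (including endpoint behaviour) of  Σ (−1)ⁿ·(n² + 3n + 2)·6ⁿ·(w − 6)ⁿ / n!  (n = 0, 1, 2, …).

(−∞, ∞)

The ratio of consecutive coefficients is ((n+1)² + 3(n+1) + 2)/(n² + 3n + 2) · 6 · 1/(n+1) → 0.
The ratio tends to 0 regardless of w, hence R = ∞.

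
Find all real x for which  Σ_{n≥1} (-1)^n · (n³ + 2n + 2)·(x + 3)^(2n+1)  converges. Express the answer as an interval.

Apply the ratio test: |a_{n+1}| / |a_n| = ((n+1)³ + 2(n+1) + 2)/(n³ + 2n + 2), which tends to 1 as n → ∞.
Writing y = (x + 3)², the series in y has radius 1, so |x + 3| < √(1) = 1 and R = 1.
At x = -2: the terms do not tend to 0, so the series diverges.
Check x = -4: the terms have absolute value of order n³, which does not tend to 0, so the series diverges by the divergence test.

(-4, -2)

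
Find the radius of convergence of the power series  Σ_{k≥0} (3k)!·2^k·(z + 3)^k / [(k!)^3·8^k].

R = 4/27

By the ratio test, |a_{k+1}/a_k| = (3k+1)·(3k+2)·(3k+3)/(k+1)³ · 2/8 → 27/4.
Convergence for |z + 3| · 27/4 < 1, i.e. |z + 3| < 4/27. So R = 4/27.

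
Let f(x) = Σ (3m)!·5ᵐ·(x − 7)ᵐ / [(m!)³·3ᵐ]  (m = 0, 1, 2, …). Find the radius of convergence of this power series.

The ratio of consecutive coefficients is (3m+1)·(3m+2)·(3m+3)/(m+1)³ · 5/3 → 45.
Thus R = 1/(45) = 1/45.

R = 1/45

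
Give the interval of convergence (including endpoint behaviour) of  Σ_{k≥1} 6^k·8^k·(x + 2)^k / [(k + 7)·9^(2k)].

[-59/16, -5/16)

The ratio of consecutive coefficients is [(k + 7)/((k+1) + 7)] · 6·8/81 → 16/27.
Convergence for |x + 2| · 16/27 < 1, i.e. |x + 2| < 27/16. So R = 27/16.
Endpoint x = -5/16: comparison with the harmonic series Σ 1/k shows the series diverges.
When x = -59/16, the terms alternate in sign and decrease monotonically to 0 in absolute value (size ~ c/k), so the alternating series test gives convergence.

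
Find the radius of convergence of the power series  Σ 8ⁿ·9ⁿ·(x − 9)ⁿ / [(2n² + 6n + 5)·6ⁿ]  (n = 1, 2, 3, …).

R = 1/12

Ratio test: |a_{n+1}/a_n| = [(2n² + 6n + 5)/(2(n+1)² + 6(n+1) + 5)] · 8·9/6 → 12 as n → ∞.
Convergence for |x − 9| · 12 < 1, i.e. |x − 9| < 1/12. So R = 1/12.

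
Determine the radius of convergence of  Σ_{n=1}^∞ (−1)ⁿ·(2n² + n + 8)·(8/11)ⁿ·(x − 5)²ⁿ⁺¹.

R = √22/4

The ratio of consecutive coefficients is [(2(n+1)² + (n+1) + 8)/(2n² + n + 8)] · 8/11 → 8/11.
Successive powers of (x − 5) differ by 2, so the series converges when |x − 5|² · 8/11 < 1, i.e. |x − 5| < √(11/8). So R = √22/4.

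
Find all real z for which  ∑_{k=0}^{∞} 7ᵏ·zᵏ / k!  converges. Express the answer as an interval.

Apply the ratio test: |a_{k+1}| / |a_k| = 7 · 1/(k+1), which tends to 0 as k → ∞.
The limit is 0, so the series converges for all z; R = ∞.

(−∞, ∞)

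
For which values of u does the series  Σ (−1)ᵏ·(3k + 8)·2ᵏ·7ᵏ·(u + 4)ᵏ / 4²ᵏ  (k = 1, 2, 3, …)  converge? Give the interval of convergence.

The ratio of consecutive coefficients is [(3(k+1) + 8)/(3k + 8)] · 2·7/16 → 7/8.
Thus R = 1/(7/8) = 8/7.
At u = -20/7: the k-th term does not approach 0; divergence by the term test.
Check u = -36/7: the k-th term does not approach 0; divergence by the term test.

(-36/7, -20/7)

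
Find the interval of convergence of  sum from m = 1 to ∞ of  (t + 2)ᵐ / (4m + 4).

[-3, -1)

Ratio test: |a_{m+1}/a_m| = (4m + 4)/(4(m+1) + 4) → 1 as m → ∞.
Hence R = 1.
Check t = -1: comparison with the harmonic series Σ 1/m shows the series diverges.
At t = -3: an alternating series whose terms decrease to 0 in absolute value, so it converges by the Leibniz criterion.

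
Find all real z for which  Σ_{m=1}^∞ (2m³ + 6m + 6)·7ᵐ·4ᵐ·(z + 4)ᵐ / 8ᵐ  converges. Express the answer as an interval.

The ratio of consecutive coefficients is [(2(m+1)³ + 6(m+1) + 6)/(2m³ + 6m + 6)] · 7·4/8 → 7/2.
Thus R = 1/(7/2) = 2/7.
When z = -26/7, the terms have absolute value of order m³, which does not tend to 0, so the series diverges by the divergence test.
Check z = -30/7: the terms do not tend to 0, so the series diverges.

(-30/7, -26/7)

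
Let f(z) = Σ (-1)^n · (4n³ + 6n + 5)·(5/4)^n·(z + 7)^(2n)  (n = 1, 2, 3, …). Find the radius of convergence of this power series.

R = 2√5/5

Apply the ratio test: |a_{n+1}| / |a_n| = [(4(n+1)³ + 6(n+1) + 5)/(4n³ + 6n + 5)] · 5/4, which tends to 5/4 as n → ∞.
Successive powers of (z + 7) differ by 2, so the series converges when |z + 7|² · 5/4 < 1, i.e. |z + 7| < √(4/5). So R = 2√5/5.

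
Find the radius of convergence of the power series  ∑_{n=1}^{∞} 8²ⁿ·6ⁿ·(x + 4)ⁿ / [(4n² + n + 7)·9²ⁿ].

R = 27/128

Apply the ratio test: |a_{n+1}| / |a_n| = [(4n² + n + 7)/(4(n+1)² + (n+1) + 7)] · 64·6/81, which tends to 128/27 as n → ∞.
Thus R = 1/(128/27) = 27/128.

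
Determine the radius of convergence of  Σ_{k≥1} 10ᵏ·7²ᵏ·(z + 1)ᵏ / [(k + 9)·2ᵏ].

R = 1/245

Apply the ratio test: |a_{k+1}| / |a_k| = [(k + 9)/((k+1) + 9)] · 10·49/2, which tends to 245 as k → ∞.
The series converges when 245 · |z + 1| < 1, giving R = 1/245.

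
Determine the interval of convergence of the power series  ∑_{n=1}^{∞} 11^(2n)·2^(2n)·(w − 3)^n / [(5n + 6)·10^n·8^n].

Ratio test: |a_{n+1}/a_n| = [(5n + 6)/(5(n+1) + 6)] · 121·4/(10·8) → 121/20 as n → ∞.
Thus R = 1/(121/20) = 20/121.
When w = 383/121, comparison with the harmonic series Σ 1/n shows the series diverges.
At w = 343/121: convergence follows from the alternating series test (terms decrease monotonically to 0).

[343/121, 383/121)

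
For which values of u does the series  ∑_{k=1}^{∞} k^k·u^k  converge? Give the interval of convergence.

{0}

By the Cauchy root test, |a_k|^(1/k) = k → ∞.
The root grows without bound, so R = 0 (convergence only at u = 0).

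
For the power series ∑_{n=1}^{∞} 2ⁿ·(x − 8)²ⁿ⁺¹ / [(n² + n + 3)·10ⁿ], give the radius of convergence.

By the ratio test, |a_{n+1}/a_n| = [(n² + n + 3)/((n+1)² + (n+1) + 3)] · 2/10 → 1/5.
Writing y = (x − 8)², the series in y has radius 5, so |x − 8| < √(5) and R = √5.

R = √5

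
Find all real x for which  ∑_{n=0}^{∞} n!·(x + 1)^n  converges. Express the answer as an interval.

{-1}

Apply the ratio test: |a_{n+1}| / |a_n| = (n+1), which tends to ∞ as n → ∞.
The ratio grows without bound, so the series diverges whenever (x + 1) ≠ 0; it converges only at x = -1. R = 0.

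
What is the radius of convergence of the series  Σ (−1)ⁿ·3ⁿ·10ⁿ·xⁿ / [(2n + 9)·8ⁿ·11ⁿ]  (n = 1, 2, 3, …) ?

The ratio of consecutive coefficients is [(2n + 9)/(2(n+1) + 9)] · 3·10/(8·11) → 15/44.
Convergence for |x| · 15/44 < 1, i.e. |x| < 44/15. So R = 44/15.

R = 44/15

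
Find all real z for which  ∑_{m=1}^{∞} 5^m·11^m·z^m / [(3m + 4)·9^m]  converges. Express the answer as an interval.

Apply the ratio test: |a_{m+1}| / |a_m| = [(3m + 4)/(3(m+1) + 4)] · 5·11/9, which tends to 55/9 as m → ∞.
Thus R = 1/(55/9) = 9/55.
At z = 9/55: comparison with the harmonic series Σ 1/m shows the series diverges.
Endpoint z = -9/55: the terms alternate in sign and decrease monotonically to 0 in absolute value (size ~ c/m), so the alternating series test gives convergence.

[-9/55, 9/55)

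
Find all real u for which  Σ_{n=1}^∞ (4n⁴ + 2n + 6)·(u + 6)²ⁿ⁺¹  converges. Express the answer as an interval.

(-7, -5)

By the ratio test, |a_{n+1}/a_n| = (4(n+1)⁴ + 2(n+1) + 6)/(4n⁴ + 2n + 6) → 1.
Successive powers of (u + 6) differ by 2, so the series converges when |u + 6|² · 1 < 1, i.e. |u + 6| < √(1) = 1. So R = 1.
When u = -5, the n-th term does not approach 0; divergence by the term test.
Endpoint u = -7: the terms have absolute value of order n⁴, which does not tend to 0, so the series diverges by the divergence test.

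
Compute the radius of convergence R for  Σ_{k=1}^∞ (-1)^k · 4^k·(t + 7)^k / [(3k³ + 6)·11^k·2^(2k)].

R = 11

Ratio test: |a_{k+1}/a_k| = [(3k³ + 6)/(3(k+1)³ + 6)] · 4/(11·4) → 1/11 as k → ∞.
Hence the series converges for |t + 7| < 1/(1/11) = 11, so the radius of convergence is 11.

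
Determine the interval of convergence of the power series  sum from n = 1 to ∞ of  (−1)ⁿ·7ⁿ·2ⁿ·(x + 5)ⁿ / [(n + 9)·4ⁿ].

(-37/7, -33/7]

The ratio of consecutive coefficients is [(n + 9)/((n+1) + 9)] · 7·2/4 → 7/2.
Hence the series converges for |x + 5| < 1/(7/2) = 2/7, so the radius of convergence is 2/7.
Endpoint x = -33/7: the terms alternate in sign and decrease monotonically to 0 in absolute value (size ~ c/n), so the alternating series test gives convergence.
When x = -37/7, comparison with the harmonic series Σ 1/n shows the series diverges.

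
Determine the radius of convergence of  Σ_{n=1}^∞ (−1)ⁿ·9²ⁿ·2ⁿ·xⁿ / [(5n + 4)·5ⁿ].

Apply the ratio test: |a_{n+1}| / |a_n| = [(5n + 4)/(5(n+1) + 4)] · 81·2/5, which tends to 162/5 as n → ∞.
Convergence for |x| · 162/5 < 1, i.e. |x| < 5/162. So R = 5/162.

R = 5/162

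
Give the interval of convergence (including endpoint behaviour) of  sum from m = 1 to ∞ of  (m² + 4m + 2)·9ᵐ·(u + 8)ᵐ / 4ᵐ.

The ratio of consecutive coefficients is [((m+1)² + 4(m+1) + 2)/(m² + 4m + 2)] · 9/4 → 9/4.
Thus R = 1/(9/4) = 4/9.
When u = -68/9, the terms have absolute value of order m², which does not tend to 0, so the series diverges by the divergence test.
At u = -76/9: the terms do not tend to 0, so the series diverges.

(-76/9, -68/9)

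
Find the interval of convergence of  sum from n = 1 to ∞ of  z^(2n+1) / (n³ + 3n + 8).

[-1, 1]

Ratio test: |a_{n+1}/a_n| = (n³ + 3n + 8)/((n+1)³ + 3(n+1) + 8) → 1 as n → ∞.
Writing y = z², the series in y has radius 1, so |z| < √(1) = 1 and R = 1.
At z = 1: the terms are on the order of 1/n³, so the series converges absolutely by comparison with the p-series (p = 3 > 1).
At z = -1: the terms are on the order of 1/n³, so the series converges absolutely by comparison with the p-series (p = 3 > 1).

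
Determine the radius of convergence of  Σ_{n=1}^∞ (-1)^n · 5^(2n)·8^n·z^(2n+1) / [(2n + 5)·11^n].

By the ratio test, |a_{n+1}/a_n| = [(2n + 5)/(2(n+1) + 5)] · 25·8/11 → 200/11.
Successive powers of z differ by 2, so the series converges when |z|² · 200/11 < 1, i.e. |z| < √(11/200). So R = √22/20.

R = √22/20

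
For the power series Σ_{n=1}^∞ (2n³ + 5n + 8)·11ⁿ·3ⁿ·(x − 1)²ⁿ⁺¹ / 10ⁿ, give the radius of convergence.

Ratio test: |a_{n+1}/a_n| = [(2(n+1)³ + 5(n+1) + 8)/(2n³ + 5n + 8)] · 11·3/10 → 33/10 as n → ∞.
Writing y = (x − 1)², the series in y has radius 10/33, so |x − 1| < √(10/33) and R = √330/33.

R = √330/33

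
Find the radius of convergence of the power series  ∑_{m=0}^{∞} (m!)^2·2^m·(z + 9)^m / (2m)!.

Ratio test: |a_{m+1}/a_m| = (m+1)²/[(2m+1)·(2m+2)] · 2 → 1/2 as m → ∞.
The series converges when 1/2 · |z + 9| < 1, giving R = 2.

R = 2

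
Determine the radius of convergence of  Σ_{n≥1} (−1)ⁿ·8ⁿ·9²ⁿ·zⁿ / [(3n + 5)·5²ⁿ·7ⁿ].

By the ratio test, |a_{n+1}/a_n| = [(3n + 5)/(3(n+1) + 5)] · 8·81/(25·7) → 648/175.
Thus R = 1/(648/175) = 175/648.

R = 175/648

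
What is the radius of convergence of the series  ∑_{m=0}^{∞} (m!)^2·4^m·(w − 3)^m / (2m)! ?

The ratio of consecutive coefficients is (m+1)²/[(2m+1)·(2m+2)] · 4 → 1.
So the series converges when |w − 3| < 1 and diverges when |w − 3| > 1; R = 1.

R = 1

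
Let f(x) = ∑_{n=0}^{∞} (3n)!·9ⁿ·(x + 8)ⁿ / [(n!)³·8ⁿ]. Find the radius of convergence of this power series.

By the ratio test, |a_{n+1}/a_n| = (3n+1)·(3n+2)·(3n+3)/(n+1)³ · 9/8 → 243/8.
Thus R = 1/(243/8) = 8/243.

R = 8/243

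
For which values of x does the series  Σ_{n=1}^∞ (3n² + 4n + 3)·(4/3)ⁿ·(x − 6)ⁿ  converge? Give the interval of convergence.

(21/4, 27/4)

Apply the ratio test: |a_{n+1}| / |a_n| = [(3(n+1)² + 4(n+1) + 3)/(3n² + 4n + 3)] · 4/3, which tends to 4/3 as n → ∞.
The series converges when 4/3 · |x − 6| < 1, giving R = 3/4.
Check x = 27/4: the n-th term does not approach 0; divergence by the term test.
Endpoint x = 21/4: the terms do not tend to 0, so the series diverges.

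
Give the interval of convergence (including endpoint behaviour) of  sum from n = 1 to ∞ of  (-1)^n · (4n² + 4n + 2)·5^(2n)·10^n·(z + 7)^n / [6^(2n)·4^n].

Apply the ratio test: |a_{n+1}| / |a_n| = [(4(n+1)² + 4(n+1) + 2)/(4n² + 4n + 2)] · 25·10/(36·4), which tends to 125/72 as n → ∞.
Hence the series converges for |z + 7| < 1/(125/72) = 72/125, so the radius of convergence is 72/125.
At z = -803/125: the terms do not tend to 0, so the series diverges.
When z = -947/125, the terms have absolute value of order n², which does not tend to 0, so the series diverges by the divergence test.

(-947/125, -803/125)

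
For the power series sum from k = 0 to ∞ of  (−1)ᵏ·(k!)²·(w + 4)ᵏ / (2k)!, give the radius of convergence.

Ratio test: |a_{k+1}/a_k| = (k+1)²/[(2k+1)·(2k+2)] → 1/4 as k → ∞.
Convergence for |w + 4| · 1/4 < 1, i.e. |w + 4| < 4. So R = 4.

R = 4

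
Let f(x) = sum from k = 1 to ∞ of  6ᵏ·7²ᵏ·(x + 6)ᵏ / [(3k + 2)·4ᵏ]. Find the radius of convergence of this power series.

Apply the ratio test: |a_{k+1}| / |a_k| = [(3k + 2)/(3(k+1) + 2)] · 6·49/4, which tends to 147/2 as k → ∞.
Convergence for |x + 6| · 147/2 < 1, i.e. |x + 6| < 2/147. So R = 2/147.

R = 2/147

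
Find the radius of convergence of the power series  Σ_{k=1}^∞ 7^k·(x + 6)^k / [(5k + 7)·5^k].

R = 5/7

By the ratio test, |a_{k+1}/a_k| = [(5k + 7)/(5(k+1) + 7)] · 7/5 → 7/5.
Convergence for |x + 6| · 7/5 < 1, i.e. |x + 6| < 5/7. So R = 5/7.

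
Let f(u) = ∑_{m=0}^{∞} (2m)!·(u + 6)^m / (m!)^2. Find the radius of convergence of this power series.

R = 1/4

By the ratio test, |a_{m+1}/a_m| = (2m+1)·(2m+2)/(m+1)² → 4.
Thus R = 1/(4) = 1/4.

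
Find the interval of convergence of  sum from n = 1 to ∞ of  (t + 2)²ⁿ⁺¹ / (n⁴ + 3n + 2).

Ratio test: |a_{n+1}/a_n| = (n⁴ + 3n + 2)/((n+1)⁴ + 3(n+1) + 2) → 1 as n → ∞.
Since the exponent of (t + 2) increases by 2 each term, convergence requires |t + 2|² < 1, hence R = 1.
At t = -1: absolute convergence follows by limit comparison with Σ 1/n⁴.
When t = -3, the series is dominated by a constant times Σ 1/n⁴, which converges (p = 4 > 1).

[-3, -1]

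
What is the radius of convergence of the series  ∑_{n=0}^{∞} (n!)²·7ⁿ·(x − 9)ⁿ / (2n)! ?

Apply the ratio test: |a_{n+1}| / |a_n| = (n+1)²/[(2n+1)·(2n+2)] · 7, which tends to 7/4 as n → ∞.
Convergence for |x − 9| · 7/4 < 1, i.e. |x − 9| < 4/7. So R = 4/7.

R = 4/7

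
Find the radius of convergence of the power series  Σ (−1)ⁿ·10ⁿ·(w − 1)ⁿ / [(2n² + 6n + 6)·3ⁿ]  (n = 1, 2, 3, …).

Apply the ratio test: |a_{n+1}| / |a_n| = [(2n² + 6n + 6)/(2(n+1)² + 6(n+1) + 6)] · 10/3, which tends to 10/3 as n → ∞.
Thus R = 1/(10/3) = 3/10.

R = 3/10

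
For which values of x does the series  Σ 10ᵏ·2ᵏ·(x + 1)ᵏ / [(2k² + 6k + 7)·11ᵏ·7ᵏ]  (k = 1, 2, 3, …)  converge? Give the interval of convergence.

[-97/20, 57/20]

By the ratio test, |a_{k+1}/a_k| = [(2k² + 6k + 7)/(2(k+1)² + 6(k+1) + 7)] · 10·2/(11·7) → 20/77.
The series converges when 20/77 · |x + 1| < 1, giving R = 77/20.
When x = 57/20, the series is dominated by a constant times Σ 1/k², which converges (p = 2 > 1).
Endpoint x = -97/20: the terms are on the order of 1/k², so the series converges absolutely by comparison with the p-series (p = 2 > 1).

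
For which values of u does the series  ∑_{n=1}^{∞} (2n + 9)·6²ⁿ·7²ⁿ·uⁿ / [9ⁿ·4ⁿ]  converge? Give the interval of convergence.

(-1/49, 1/49)

Apply the ratio test: |a_{n+1}| / |a_n| = [(2(n+1) + 9)/(2n + 9)] · 36·49/(9·4), which tends to 49 as n → ∞.
Convergence for |u| · 49 < 1, i.e. |u| < 1/49. So R = 1/49.
Endpoint u = 1/49: the terms have absolute value of order n, which does not tend to 0, so the series diverges by the divergence test.
When u = -1/49, the n-th term does not approach 0; divergence by the term test.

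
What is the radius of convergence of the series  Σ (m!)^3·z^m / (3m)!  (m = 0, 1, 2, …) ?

R = 27

By the ratio test, |a_{m+1}/a_m| = (m+1)³/[(3m+1)·(3m+2)·(3m+3)] → 1/27.
Thus R = 1/(1/27) = 27.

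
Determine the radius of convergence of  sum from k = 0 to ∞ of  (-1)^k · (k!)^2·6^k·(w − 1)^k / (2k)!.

R = 2/3

Apply the ratio test: |a_{k+1}| / |a_k| = (k+1)²/[(2k+1)·(2k+2)] · 6, which tends to 3/2 as k → ∞.
Convergence for |w − 1| · 3/2 < 1, i.e. |w − 1| < 2/3. So R = 2/3.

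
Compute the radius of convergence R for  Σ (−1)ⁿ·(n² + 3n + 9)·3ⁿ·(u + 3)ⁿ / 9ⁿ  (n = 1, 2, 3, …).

By the ratio test, |a_{n+1}/a_n| = [((n+1)² + 3(n+1) + 9)/(n² + 3n + 9)] · 3/9 → 1/3.
The series converges when 1/3 · |u + 3| < 1, giving R = 3.

R = 3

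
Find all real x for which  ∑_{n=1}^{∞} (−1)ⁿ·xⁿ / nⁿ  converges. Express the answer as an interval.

(−∞, ∞)

Applying the root test, |a_n|^(1/n) = 1/n → 0.
The limit is 0 for every x, so R = ∞.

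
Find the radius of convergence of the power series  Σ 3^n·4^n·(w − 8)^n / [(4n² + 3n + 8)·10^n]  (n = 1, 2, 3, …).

The ratio of consecutive coefficients is [(4n² + 3n + 8)/(4(n+1)² + 3(n+1) + 8)] · 3·4/10 → 6/5.
Convergence for |w − 8| · 6/5 < 1, i.e. |w − 8| < 5/6. So R = 5/6.

R = 5/6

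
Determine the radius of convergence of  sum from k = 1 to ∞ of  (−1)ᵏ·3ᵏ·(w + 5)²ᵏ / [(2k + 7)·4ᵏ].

R = 2√3/3

By the ratio test, |a_{k+1}/a_k| = [(2k + 7)/(2(k+1) + 7)] · 3/4 → 3/4.
Since the exponent of (w + 5) increases by 2 each term, convergence requires |w + 5|² < 4/3, hence R = 2√3/3.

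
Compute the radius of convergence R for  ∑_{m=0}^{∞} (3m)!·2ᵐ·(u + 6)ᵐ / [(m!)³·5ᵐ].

By the ratio test, |a_{m+1}/a_m| = (3m+1)·(3m+2)·(3m+3)/(m+1)³ · 2/5 → 54/5.
Thus R = 1/(54/5) = 5/54.

R = 5/54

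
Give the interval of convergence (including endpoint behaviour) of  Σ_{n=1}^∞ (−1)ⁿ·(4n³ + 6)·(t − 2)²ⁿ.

Apply the ratio test: |a_{n+1}| / |a_n| = (4(n+1)³ + 6)/(4n³ + 6), which tends to 1 as n → ∞.
Writing y = (t − 2)², the series in y has radius 1, so |t − 2| < √(1) = 1 and R = 1.
When t = 3, the terms have absolute value of order n³, which does not tend to 0, so the series diverges by the divergence test.
At t = 1: the terms do not tend to 0, so the series diverges.

(1, 3)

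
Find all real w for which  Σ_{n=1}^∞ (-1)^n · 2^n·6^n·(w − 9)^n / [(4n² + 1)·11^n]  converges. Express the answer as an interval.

[97/12, 119/12]

Ratio test: |a_{n+1}/a_n| = [(4n² + 1)/(4(n+1)² + 1)] · 2·6/11 → 12/11 as n → ∞.
Hence the series converges for |w − 9| < 1/(12/11) = 11/12, so the radius of convergence is 11/12.
Endpoint w = 119/12: the series is dominated by a constant times Σ 1/n², which converges (p = 2 > 1).
Check w = 97/12: the terms are on the order of 1/n², so the series converges absolutely by comparison with the p-series (p = 2 > 1).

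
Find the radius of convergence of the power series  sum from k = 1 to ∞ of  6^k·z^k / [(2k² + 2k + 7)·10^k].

R = 5/3

By the ratio test, |a_{k+1}/a_k| = [(2k² + 2k + 7)/(2(k+1)² + 2(k+1) + 7)] · 6/10 → 3/5.
Thus R = 1/(3/5) = 5/3.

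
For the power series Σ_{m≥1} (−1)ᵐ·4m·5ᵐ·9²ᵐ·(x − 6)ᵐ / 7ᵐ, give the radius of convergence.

By the ratio test, |a_{m+1}/a_m| = [4(m+1)/4m] · 5·81/7 → 405/7.
The series converges when 405/7 · |x − 6| < 1, giving R = 7/405.

R = 7/405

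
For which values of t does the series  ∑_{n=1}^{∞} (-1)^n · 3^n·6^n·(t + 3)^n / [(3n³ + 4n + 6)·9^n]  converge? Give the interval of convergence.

The ratio of consecutive coefficients is [(3n³ + 4n + 6)/(3(n+1)³ + 4(n+1) + 6)] · 3·6/9 → 2.
Thus R = 1/(2) = 1/2.
At t = -5/2: the series is dominated by a constant times Σ 1/n³, which converges (p = 3 > 1).
When t = -7/2, absolute convergence follows by limit comparison with Σ 1/n³.

[-7/2, -5/2]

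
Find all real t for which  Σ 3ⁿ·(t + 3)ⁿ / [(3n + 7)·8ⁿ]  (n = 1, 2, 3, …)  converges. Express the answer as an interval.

Ratio test: |a_{n+1}/a_n| = [(3n + 7)/(3(n+1) + 7)] · 3/8 → 3/8 as n → ∞.
Convergence for |t + 3| · 3/8 < 1, i.e. |t + 3| < 8/3. So R = 8/3.
At t = -1/3: the terms behave like c/n; limit comparison with the harmonic series gives divergence.
Check t = -17/3: the terms alternate in sign and decrease monotonically to 0 in absolute value (size ~ c/n), so the alternating series test gives convergence.

[-17/3, -1/3)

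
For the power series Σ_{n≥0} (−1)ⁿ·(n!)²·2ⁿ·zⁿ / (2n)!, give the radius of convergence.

By the ratio test, |a_{n+1}/a_n| = (n+1)²/[(2n+1)·(2n+2)] · 2 → 1/2.
The series converges when 1/2 · |z| < 1, giving R = 2.

R = 2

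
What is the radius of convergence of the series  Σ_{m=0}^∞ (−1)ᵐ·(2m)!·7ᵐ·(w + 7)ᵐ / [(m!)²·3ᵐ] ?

Apply the ratio test: |a_{m+1}| / |a_m| = (2m+1)·(2m+2)/(m+1)² · 7/3, which tends to 28/3 as m → ∞.
Thus R = 1/(28/3) = 3/28.

R = 3/28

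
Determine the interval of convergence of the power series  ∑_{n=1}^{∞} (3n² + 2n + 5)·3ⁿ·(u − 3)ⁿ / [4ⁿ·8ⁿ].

Ratio test: |a_{n+1}/a_n| = [(3(n+1)² + 2(n+1) + 5)/(3n² + 2n + 5)] · 3/(4·8) → 3/32 as n → ∞.
The series converges when 3/32 · |u − 3| < 1, giving R = 32/3.
Check u = 41/3: the terms do not tend to 0, so the series diverges.
Endpoint u = -23/3: the terms have absolute value of order n², which does not tend to 0, so the series diverges by the divergence test.

(-23/3, 41/3)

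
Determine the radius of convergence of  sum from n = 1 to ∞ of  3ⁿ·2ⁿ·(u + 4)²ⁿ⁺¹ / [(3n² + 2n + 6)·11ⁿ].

R = √66/6

Ratio test: |a_{n+1}/a_n| = [(3n² + 2n + 6)/(3(n+1)² + 2(n+1) + 6)] · 3·2/11 → 6/11 as n → ∞.
Successive powers of (u + 4) differ by 2, so the series converges when |u + 4|² · 6/11 < 1, i.e. |u + 4| < √(11/6). So R = √66/6.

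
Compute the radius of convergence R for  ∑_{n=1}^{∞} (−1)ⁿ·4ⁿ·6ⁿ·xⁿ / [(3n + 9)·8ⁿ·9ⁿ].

R = 3

Apply the ratio test: |a_{n+1}| / |a_n| = [(3n + 9)/(3(n+1) + 9)] · 4·6/(8·9), which tends to 1/3 as n → ∞.
The series converges when 1/3 · |x| < 1, giving R = 3.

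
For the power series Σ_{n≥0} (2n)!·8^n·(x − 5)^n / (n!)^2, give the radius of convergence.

The ratio of consecutive coefficients is (2n+1)·(2n+2)/(n+1)² · 8 → 32.
Thus R = 1/(32) = 1/32.

R = 1/32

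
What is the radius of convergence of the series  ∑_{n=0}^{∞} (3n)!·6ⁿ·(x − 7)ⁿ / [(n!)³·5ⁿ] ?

The ratio of consecutive coefficients is (3n+1)·(3n+2)·(3n+3)/(n+1)³ · 6/5 → 162/5.
Convergence for |x − 7| · 162/5 < 1, i.e. |x − 7| < 5/162. So R = 5/162.

R = 5/162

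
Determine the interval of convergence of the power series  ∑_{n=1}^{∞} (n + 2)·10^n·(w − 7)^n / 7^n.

(63/10, 77/10)

The ratio of consecutive coefficients is [((n+1) + 2)/(n + 2)] · 10/7 → 10/7.
Thus R = 1/(10/7) = 7/10.
Endpoint w = 77/10: the terms do not tend to 0, so the series diverges.
When w = 63/10, the terms do not tend to 0, so the series diverges.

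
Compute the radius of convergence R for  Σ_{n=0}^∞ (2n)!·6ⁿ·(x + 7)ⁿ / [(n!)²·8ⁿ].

Ratio test: |a_{n+1}/a_n| = (2n+1)·(2n+2)/(n+1)² · 6/8 → 3 as n → ∞.
Convergence for |x + 7| · 3 < 1, i.e. |x + 7| < 1/3. So R = 1/3.

R = 1/3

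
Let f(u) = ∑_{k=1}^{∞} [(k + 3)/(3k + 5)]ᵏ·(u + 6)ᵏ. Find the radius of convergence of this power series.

R = 3

Applying the root test, |a_k|^(1/k) = (k + 3)/(3k + 5) → 1/3.
Convergence for |u + 6| · 1/3 < 1, i.e. |u + 6| < 3. So R = 3.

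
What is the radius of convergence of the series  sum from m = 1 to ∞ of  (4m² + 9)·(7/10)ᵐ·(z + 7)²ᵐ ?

R = √70/7

The ratio of consecutive coefficients is [(4(m+1)² + 9)/(4m² + 9)] · 7/10 → 7/10.
Writing y = (z + 7)², the series in y has radius 10/7, so |z + 7| < √(10/7) and R = √70/7.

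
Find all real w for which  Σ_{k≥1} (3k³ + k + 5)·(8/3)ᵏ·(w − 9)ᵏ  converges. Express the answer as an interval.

By the ratio test, |a_{k+1}/a_k| = [(3(k+1)³ + (k+1) + 5)/(3k³ + k + 5)] · 8/3 → 8/3.
Convergence for |w − 9| · 8/3 < 1, i.e. |w − 9| < 3/8. So R = 3/8.
Endpoint w = 75/8: the k-th term does not approach 0; divergence by the term test.
At w = 69/8: the terms have absolute value of order k³, which does not tend to 0, so the series diverges by the divergence test.

(69/8, 75/8)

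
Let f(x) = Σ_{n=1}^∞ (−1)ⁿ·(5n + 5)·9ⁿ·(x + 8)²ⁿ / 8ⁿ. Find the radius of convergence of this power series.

R = 2√2/3

Apply the ratio test: |a_{n+1}| / |a_n| = [(5(n+1) + 5)/(5n + 5)] · 9/8, which tends to 9/8 as n → ∞.
Writing y = (x + 8)², the series in y has radius 8/9, so |x + 8| < √(8/9) and R = 2√2/3.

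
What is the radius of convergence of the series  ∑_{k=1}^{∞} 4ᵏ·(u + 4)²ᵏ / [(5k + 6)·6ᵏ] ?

The ratio of consecutive coefficients is [(5k + 6)/(5(k+1) + 6)] · 4/6 → 2/3.
Since the exponent of (u + 4) increases by 2 each term, convergence requires |u + 4|² < 3/2, hence R = √6/2.

R = √6/2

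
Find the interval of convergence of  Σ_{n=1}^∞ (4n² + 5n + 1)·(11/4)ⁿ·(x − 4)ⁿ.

(40/11, 48/11)

Ratio test: |a_{n+1}/a_n| = [(4(n+1)² + 5(n+1) + 1)/(4n² + 5n + 1)] · 11/4 → 11/4 as n → ∞.
The series converges when 11/4 · |x − 4| < 1, giving R = 4/11.
At x = 48/11: the n-th term does not approach 0; divergence by the term test.
Endpoint x = 40/11: the terms do not tend to 0, so the series diverges.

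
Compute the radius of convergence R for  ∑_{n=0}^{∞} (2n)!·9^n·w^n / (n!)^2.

R = 1/36

By the ratio test, |a_{n+1}/a_n| = (2n+1)·(2n+2)/(n+1)² · 9 → 36.
The series converges when 36 · |w| < 1, giving R = 1/36.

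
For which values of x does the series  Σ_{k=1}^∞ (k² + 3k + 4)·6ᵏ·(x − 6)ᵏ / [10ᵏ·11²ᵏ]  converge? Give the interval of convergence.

(-587/3, 623/3)

The ratio of consecutive coefficients is [((k+1)² + 3(k+1) + 4)/(k² + 3k + 4)] · 6/(10·121) → 3/605.
The series converges when 3/605 · |x − 6| < 1, giving R = 605/3.
When x = 623/3, the k-th term does not approach 0; divergence by the term test.
Endpoint x = -587/3: the k-th term does not approach 0; divergence by the term test.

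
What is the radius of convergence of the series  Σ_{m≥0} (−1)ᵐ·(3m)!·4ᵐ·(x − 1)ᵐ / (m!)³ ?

Apply the ratio test: |a_{m+1}| / |a_m| = (3m+1)·(3m+2)·(3m+3)/(m+1)³ · 4, which tends to 108 as m → ∞.
Hence the series converges for |x − 1| < 1/(108) = 1/108, so the radius of convergence is 1/108.

R = 1/108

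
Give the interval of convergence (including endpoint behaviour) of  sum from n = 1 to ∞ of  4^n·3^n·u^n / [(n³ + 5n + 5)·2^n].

Ratio test: |a_{n+1}/a_n| = [(n³ + 5n + 5)/((n+1)³ + 5(n+1) + 5)] · 4·3/2 → 6 as n → ∞.
The series converges when 6 · |u| < 1, giving R = 1/6.
When u = 1/6, the terms are on the order of 1/n³, so the series converges absolutely by comparison with the p-series (p = 3 > 1).
Check u = -1/6: absolute convergence follows by limit comparison with Σ 1/n³.

[-1/6, 1/6]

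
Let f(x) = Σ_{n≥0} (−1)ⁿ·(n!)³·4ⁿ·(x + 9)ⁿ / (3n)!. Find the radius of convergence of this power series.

R = 27/4

By the ratio test, |a_{n+1}/a_n| = (n+1)³/[(3n+1)·(3n+2)·(3n+3)] · 4 → 4/27.
The series converges when 4/27 · |x + 9| < 1, giving R = 27/4.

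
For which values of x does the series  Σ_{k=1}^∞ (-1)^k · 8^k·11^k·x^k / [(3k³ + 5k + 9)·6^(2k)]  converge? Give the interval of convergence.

[-9/22, 9/22]

Ratio test: |a_{k+1}/a_k| = [(3k³ + 5k + 9)/(3(k+1)³ + 5(k+1) + 9)] · 8·11/36 → 22/9 as k → ∞.
The series converges when 22/9 · |x| < 1, giving R = 9/22.
Endpoint x = 9/22: the series is dominated by a constant times Σ 1/k³, which converges (p = 3 > 1).
When x = -9/22, the terms are on the order of 1/k³, so the series converges absolutely by comparison with the p-series (p = 3 > 1).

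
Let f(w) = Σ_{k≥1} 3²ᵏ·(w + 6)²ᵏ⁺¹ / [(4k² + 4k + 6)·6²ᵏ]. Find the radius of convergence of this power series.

R = 2

By the ratio test, |a_{k+1}/a_k| = [(4k² + 4k + 6)/(4(k+1)² + 4(k+1) + 6)] · 9/36 → 1/4.
Successive powers of (w + 6) differ by 2, so the series converges when |w + 6|² · 1/4 < 1, i.e. |w + 6| < √(4) = 2. So R = 2.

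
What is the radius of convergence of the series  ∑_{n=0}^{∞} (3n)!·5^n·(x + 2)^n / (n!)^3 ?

By the ratio test, |a_{n+1}/a_n| = (3n+1)·(3n+2)·(3n+3)/(n+1)³ · 5 → 135.
Hence the series converges for |x + 2| < 1/(135) = 1/135, so the radius of convergence is 1/135.

R = 1/135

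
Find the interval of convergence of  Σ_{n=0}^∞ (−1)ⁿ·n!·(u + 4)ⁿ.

{-4}

Ratio test: |a_{n+1}/a_n| = (n+1) → ∞ as n → ∞.
Since the ratio → ∞, the series diverges for every u ≠ -4, and R = 0.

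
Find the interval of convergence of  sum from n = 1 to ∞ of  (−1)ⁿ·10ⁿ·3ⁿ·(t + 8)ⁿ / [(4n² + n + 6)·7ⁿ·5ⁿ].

[-55/6, -41/6]

Ratio test: |a_{n+1}/a_n| = [(4n² + n + 6)/(4(n+1)² + (n+1) + 6)] · 10·3/(7·5) → 6/7 as n → ∞.
The series converges when 6/7 · |t + 8| < 1, giving R = 7/6.
Endpoint t = -41/6: the series is dominated by a constant times Σ 1/n², which converges (p = 2 > 1).
Check t = -55/6: the terms are on the order of 1/n², so the series converges absolutely by comparison with the p-series (p = 2 > 1).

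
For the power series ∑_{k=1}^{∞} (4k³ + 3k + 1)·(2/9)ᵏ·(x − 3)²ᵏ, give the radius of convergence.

R = 3√2/2

Apply the ratio test: |a_{k+1}| / |a_k| = [(4(k+1)³ + 3(k+1) + 1)/(4k³ + 3k + 1)] · 2/9, which tends to 2/9 as k → ∞.
Writing y = (x − 3)², the series in y has radius 9/2, so |x − 3| < √(9/2) and R = 3√2/2.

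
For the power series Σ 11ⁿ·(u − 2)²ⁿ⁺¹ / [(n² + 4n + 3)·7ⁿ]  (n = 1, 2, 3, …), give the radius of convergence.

Ratio test: |a_{n+1}/a_n| = [(n² + 4n + 3)/((n+1)² + 4(n+1) + 3)] · 11/7 → 11/7 as n → ∞.
Writing y = (u − 2)², the series in y has radius 7/11, so |u − 2| < √(7/11) and R = √77/11.

R = √77/11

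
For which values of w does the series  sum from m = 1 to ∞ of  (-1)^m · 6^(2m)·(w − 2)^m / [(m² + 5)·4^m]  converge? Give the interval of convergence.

[17/9, 19/9]

The ratio of consecutive coefficients is [(m² + 5)/((m+1)² + 5)] · 36/4 → 9.
Convergence for |w − 2| · 9 < 1, i.e. |w − 2| < 1/9. So R = 1/9.
Check w = 19/9: absolute convergence follows by limit comparison with Σ 1/m².
Check w = 17/9: absolute convergence follows by limit comparison with Σ 1/m².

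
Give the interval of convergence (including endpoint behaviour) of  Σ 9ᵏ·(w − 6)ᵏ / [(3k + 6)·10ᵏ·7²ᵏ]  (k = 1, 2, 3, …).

Ratio test: |a_{k+1}/a_k| = [(3k + 6)/(3(k+1) + 6)] · 9/(10·49) → 9/490 as k → ∞.
The series converges when 9/490 · |w − 6| < 1, giving R = 490/9.
When w = 544/9, comparison with the harmonic series Σ 1/k shows the series diverges.
When w = -436/9, an alternating series whose terms decrease to 0 in absolute value, so it converges by the Leibniz criterion.

[-436/9, 544/9)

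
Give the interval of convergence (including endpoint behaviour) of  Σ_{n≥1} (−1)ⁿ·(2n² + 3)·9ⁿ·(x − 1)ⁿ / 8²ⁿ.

Apply the ratio test: |a_{n+1}| / |a_n| = [(2(n+1)² + 3)/(2n² + 3)] · 9/64, which tends to 9/64 as n → ∞.
Hence the series converges for |x − 1| < 1/(9/64) = 64/9, so the radius of convergence is 64/9.
Check x = 73/9: the n-th term does not approach 0; divergence by the term test.
Endpoint x = -55/9: the terms do not tend to 0, so the series diverges.

(-55/9, 73/9)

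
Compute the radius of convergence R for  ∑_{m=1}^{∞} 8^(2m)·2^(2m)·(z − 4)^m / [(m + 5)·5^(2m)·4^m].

Ratio test: |a_{m+1}/a_m| = [(m + 5)/((m+1) + 5)] · 64·4/(25·4) → 64/25 as m → ∞.
The series converges when 64/25 · |z − 4| < 1, giving R = 25/64.

R = 25/64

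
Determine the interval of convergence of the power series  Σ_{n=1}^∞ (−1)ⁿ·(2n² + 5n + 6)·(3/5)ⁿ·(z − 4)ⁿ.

Ratio test: |a_{n+1}/a_n| = [(2(n+1)² + 5(n+1) + 6)/(2n² + 5n + 6)] · 3/5 → 3/5 as n → ∞.
The series converges when 3/5 · |z − 4| < 1, giving R = 5/3.
Endpoint z = 17/3: the n-th term does not approach 0; divergence by the term test.
At z = 7/3: the n-th term does not approach 0; divergence by the term test.

(7/3, 17/3)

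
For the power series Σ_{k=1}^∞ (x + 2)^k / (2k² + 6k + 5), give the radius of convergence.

R = 1

Apply the ratio test: |a_{k+1}| / |a_k| = (2k² + 6k + 5)/(2(k+1)² + 6(k+1) + 5), which tends to 1 as k → ∞.
Convergence for |x + 2| < 1, so R = 1.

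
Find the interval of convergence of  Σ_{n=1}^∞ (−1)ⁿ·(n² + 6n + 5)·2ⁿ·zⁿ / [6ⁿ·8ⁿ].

(-24, 24)

By the ratio test, |a_{n+1}/a_n| = [((n+1)² + 6(n+1) + 5)/(n² + 6n + 5)] · 2/(6·8) → 1/24.
Thus R = 1/(1/24) = 24.
Check z = 24: the terms have absolute value of order n², which does not tend to 0, so the series diverges by the divergence test.
Check z = -24: the terms do not tend to 0, so the series diverges.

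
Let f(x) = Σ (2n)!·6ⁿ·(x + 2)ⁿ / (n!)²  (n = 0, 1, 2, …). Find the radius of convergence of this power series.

Ratio test: |a_{n+1}/a_n| = (2n+1)·(2n+2)/(n+1)² · 6 → 24 as n → ∞.
Hence the series converges for |x + 2| < 1/(24) = 1/24, so the radius of convergence is 1/24.

R = 1/24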